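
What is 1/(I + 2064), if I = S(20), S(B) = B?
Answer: 1/2084 ≈ 0.00047985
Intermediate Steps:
I = 20
1/(I + 2064) = 1/(20 + 2064) = 1/2084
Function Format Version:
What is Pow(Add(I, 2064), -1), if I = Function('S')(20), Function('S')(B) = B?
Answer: Rational(1, 2084) ≈ 0.00047985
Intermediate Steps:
I = 20
Pow(Add(I, 2064), -1) = Pow(Add(20, 2064), -1) = Pow(2084, -1) = Rational(1, 2084)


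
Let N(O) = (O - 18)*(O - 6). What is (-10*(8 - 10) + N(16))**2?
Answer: 0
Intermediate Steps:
N(O) = (-18 + O)*(-6 + O)
(-10*(8 - 10) + N(16))**2 = (-10*(8 - 10) + (108 + 16**2 - 24*16))**2 = (-10*(-2) + (108 + 256 - 384))**2 = (20 - 20)**2 = 0**2 = 0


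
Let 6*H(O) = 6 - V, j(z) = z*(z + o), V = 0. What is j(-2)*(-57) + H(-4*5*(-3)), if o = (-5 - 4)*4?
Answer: -4331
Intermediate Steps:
o = -36 (o = -9*4 = -36)
j(z) = z*(-36 + z) (j(z) = z*(z - 36) = z*(-36 + z))
H(O) = 1 (H(O) = (6 - 1*0)/6 = (6 + 0)/6 = (⅙)*6 = 1)
j(-2)*(-57) + H(-4*5*(-3)) = -2*(-36 - 2)*(-57) + 1 = -2*(-38)*(-57) + 1 = 76*(-57) + 1 = -4332 + 1 = -4331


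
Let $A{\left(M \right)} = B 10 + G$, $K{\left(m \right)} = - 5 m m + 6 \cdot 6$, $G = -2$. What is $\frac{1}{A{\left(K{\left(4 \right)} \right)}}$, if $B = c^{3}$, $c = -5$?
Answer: $- \frac{1}{1252} \approx -0.00079872$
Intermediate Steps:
$B = -125$ ($B = \left(-5\right)^{3} = -125$)
$K{\left(m \right)} = 36 - 5 m^{2}$ ($K{\left(m \right)} = - 5 m^{2} + 36 = 36 - 5 m^{2}$)
$A{\left(M \right)} = -1252$ ($A{\left(M \right)} = \left(-125\right) 10 - 2 = -1250 - 2 = -1252$)
$\frac{1}{A{\left(K{\left(4 \right)} \right)}} = \frac{1}{-1252} = - \frac{1}{1252}$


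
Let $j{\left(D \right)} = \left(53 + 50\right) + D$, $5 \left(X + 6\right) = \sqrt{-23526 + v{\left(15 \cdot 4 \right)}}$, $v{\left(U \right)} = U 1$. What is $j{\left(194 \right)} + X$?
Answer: $291 + \frac{i \sqrt{23466}}{5} \approx 291.0 + 30.637 i$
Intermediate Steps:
$v{\left(U \right)} = U$
$X = -6 + \frac{i \sqrt{23466}}{5}$ ($X = -6 + \frac{\sqrt{-23526 + 15 \cdot 4}}{5} = -6 + \frac{\sqrt{-23526 + 60}}{5} = -6 + \frac{\sqrt{-23466}}{5} = -6 + \frac{i \sqrt{23466}}{5} \approx -6.0 + 30.637 i$)
$j{\left(D \right)} = 103 + D$
$j{\left(194 \right)} + X = \left(103 + 194\right) - \left(6 - \frac{i \sqrt{23466}}{5}\right) = 297 - \left(6 - \frac{i \sqrt{23466}}{5}\right) = 291 + \frac{i \sqrt{23466}}{5}$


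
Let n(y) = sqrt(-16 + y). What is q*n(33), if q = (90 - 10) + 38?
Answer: 118*sqrt(17) ≈ 486.53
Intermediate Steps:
q = 118 (q = 80 + 38 = 118)
q*n(33) = 118*sqrt(-16 + 33) = 118*sqrt(17)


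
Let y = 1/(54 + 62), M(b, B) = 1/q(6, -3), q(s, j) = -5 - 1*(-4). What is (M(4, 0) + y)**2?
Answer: 13225/13456 ≈ 0.98283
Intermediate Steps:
q(s, j) = -1 (q(s, j) = -5 + 4 = -1)
M(b, B) = -1 (M(b, B) = 1/(-1) = -1)
y = 1/116 ≈ 0.0086207
(M(4, 0) + y)**2 = (-1 + 1/116)**2 = (-115/116)**2 = 13225/13456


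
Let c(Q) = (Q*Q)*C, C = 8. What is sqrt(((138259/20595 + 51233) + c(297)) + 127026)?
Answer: 2*sqrt(93731434729095)/20595 ≈ 940.18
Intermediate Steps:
c(Q) = 8*Q**2 (c(Q) = (Q*Q)*8 = Q**2*8 = 8*Q**2)
sqrt(((138259/20595 + 51233) + c(297)) + 127026) = sqrt(((138259/20595 + 51233) + 8*297**2) + 127026) = sqrt(((138259*(1/20595) + 51233) + 8*88209) + 127026) = sqrt(((138259/20595 + 51233) + 705672) + 127026) = sqrt((1055281894/20595 + 705672) + 127026) = sqrt(15588596734/20595 + 127026) = sqrt(18204697204/20595) = 2*sqrt(93731434729095)/20595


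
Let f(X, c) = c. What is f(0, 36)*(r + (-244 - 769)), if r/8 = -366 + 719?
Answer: 65196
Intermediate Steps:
r = 2824 (r = 8*(-366 + 719) = 8*353 = 2824)
f(0, 36)*(r + (-244 - 769)) = 36*(2824 + (-244 - 769)) = 36*(2824 - 1013) = 36*1811 = 65196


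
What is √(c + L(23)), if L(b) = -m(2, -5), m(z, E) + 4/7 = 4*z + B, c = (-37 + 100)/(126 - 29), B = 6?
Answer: I*√5891683/679 ≈ 3.5748*I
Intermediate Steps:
c = 63/97 ≈ 0.64948
m(z, E) = 38/7 + 4*z (m(z, E) = -4/7 + (4*z + 6) = -4/7 + (6 + 4*z) = 38/7 + 4*z)
L(b) = -94/7 (L(b) = -(38/7 + 4*2) = -(38/7 + 8) = -1*94/7 = -94/7)
√(c + L(23)) = √(63/97 - 94/7) = √(-8677/679) = I*√5891683/679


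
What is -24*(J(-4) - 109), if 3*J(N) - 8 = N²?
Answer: 2424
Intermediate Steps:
J(N) = 8/3 + N²/3
-24*(J(-4) - 109) = -24*((8/3 + (⅓)*(-4)²) - 109) = -24*((8/3 + (⅓)*16) - 109) = -24*((8/3 + 16/3) - 109) = -24*(8 - 109) = -24*(-101) = 2424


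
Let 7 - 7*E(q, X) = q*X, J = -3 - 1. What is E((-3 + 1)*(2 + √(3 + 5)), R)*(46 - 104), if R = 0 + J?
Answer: 522/7 + 928*√2/7 ≈ 262.06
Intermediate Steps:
J = -4
R = -4 (R = 0 - 4 = -4)
E(q, X) = 1 - X*q/7 (E(q, X) = 1 - q*X/7 = 1 - X*q/7)
E((-3 + 1)*(2 + √(3 + 5)), R)*(46 - 104) = (1 - ⅐*(-4)*(-3 + 1)*(2 + √(3 + 5)))*(46 - 104) = (1 - ⅐*(-4)*(-2*(2 + √8)))*(-58) = (1 - ⅐*(-4)*(-2*(2 + 2*√2)))*(-58) = (1 - ⅐*(-4)*(-4 - 4*√2))*(-58) = (1 + (-16/7 - 16*√2/7))*(-58) = (-9/7 - 16*√2/7)*(-58) = 522/7 + 928*√2/7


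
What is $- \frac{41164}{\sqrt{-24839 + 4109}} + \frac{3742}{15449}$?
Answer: $\frac{3742}{15449} + \frac{20582 i \sqrt{20730}}{10365} \approx 0.24222 + 285.9 i$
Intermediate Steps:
$- \frac{41164}{\sqrt{-24839 + 4109}} + \frac{3742}{15449} = - \frac{41164}{\sqrt{-20730}} + 3742 \cdot \frac{1}{15449} = - \frac{41164}{i \sqrt{20730}} + \frac{3742}{15449} = - 41164 \left(- \frac{i \sqrt{20730}}{20730}\right) + \frac{3742}{15449} = \frac{20582 i \sqrt{20730}}{10365} + \frac{3742}{15449} = \frac{3742}{15449} + \frac{20582 i \sqrt{20730}}{10365}$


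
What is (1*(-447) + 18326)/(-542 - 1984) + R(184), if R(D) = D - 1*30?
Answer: 371125/2526 ≈ 146.92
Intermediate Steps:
R(D) = -30 + D (R(D) = D - 30 = -30 + D)
(1*(-447) + 18326)/(-542 - 1984) + R(184) = (1*(-447) + 18326)/(-542 - 1984) + (-30 + 184) = (-447 + 18326)/(-2526) + 154 = 17879*(-1/2526) + 154 = -17879/2526 + 154 = 371125/2526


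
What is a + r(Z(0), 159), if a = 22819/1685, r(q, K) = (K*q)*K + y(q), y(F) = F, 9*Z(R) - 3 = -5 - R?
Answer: -84994969/15165 ≈ -5604.7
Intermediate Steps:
Z(R) = -2/9 - R/9 (Z(R) = ⅓ + (-5 - R)/9 = ⅓ + (-5/9 - R/9) = -2/9 - R/9)
r(q, K) = q + q*K² (r(q, K) = (K*q)*K + q = q*K² + q = q + q*K²)
a = 22819/1685 (a = 22819*(1/1685) = 22819/1685 ≈ 13.542)
a + r(Z(0), 159) = 22819/1685 + (-2/9 - ⅑*0)*(1 + 159²) = 22819/1685 + (-2/9 + 0)*(1 + 25281) = 22819/1685 - 2/9*25282 = 22819/1685 - 50564/9 = -84994969/15165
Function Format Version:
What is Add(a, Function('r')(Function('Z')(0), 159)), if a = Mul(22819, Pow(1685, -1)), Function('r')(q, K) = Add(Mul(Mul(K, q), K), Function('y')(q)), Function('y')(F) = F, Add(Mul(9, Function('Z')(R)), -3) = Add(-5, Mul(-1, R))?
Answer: Rational(-84994969, 15165) ≈ -5604.7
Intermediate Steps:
Function('Z')(R) = Add(Rational(-2, 9), Mul(Rational(-1, 9), R)) (Function('Z')(R) = Add(Rational(1, 3), Mul(Rational(1, 9), Add(-5, Mul(-1, R)))) = Add(Rational(1, 3), Add(Rational(-5, 9), Mul(Rational(-1, 9), R))) = Add(Rational(-2, 9), Mul(Rational(-1, 9), R)))
Function('r')(q, K) = Add(q, Mul(q, Pow(K, 2))) (Function('r')(q, K) = Add(Mul(Mul(K, q), K), q) = Add(Mul(q, Pow(K, 2)), q) = Add(q, Mul(q, Pow(K, 2))))
a = Rational(22819, 1685) (a = Mul(22819, Rational(1, 1685)) = Rational(22819, 1685) ≈ 13.542)
Add(a, Function('r')(Function('Z')(0), 159)) = Add(Rational(22819, 1685), Mul(Add(Rational(-2, 9), Mul(Rational(-1, 9), 0)), Add(1, Pow(159, 2)))) = Add(Rational(22819, 1685), Mul(Add(Rational(-2, 9), 0), Add(1, 25281))) = Add(Rational(22819, 1685), Mul(Rational(-2, 9), 25282)) = Add(Rational(22819, 1685), Rational(-50564, 9)) = Rational(-84994969, 15165)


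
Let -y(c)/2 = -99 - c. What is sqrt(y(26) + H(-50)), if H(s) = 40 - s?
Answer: 2*sqrt(85) ≈ 18.439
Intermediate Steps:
y(c) = 198 + 2*c (y(c) = -2*(-99 - c) = 198 + 2*c)
sqrt(y(26) + H(-50)) = sqrt((198 + 2*26) + (40 - 1*(-50))) = sqrt((198 + 52) + (40 + 50)) = sqrt(250 + 90) = sqrt(340) = 2*sqrt(85)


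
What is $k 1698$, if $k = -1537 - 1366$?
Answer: $-4929294$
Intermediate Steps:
$k = -2903$
$k 1698 = \left(-2903\right) 1698 = -4929294$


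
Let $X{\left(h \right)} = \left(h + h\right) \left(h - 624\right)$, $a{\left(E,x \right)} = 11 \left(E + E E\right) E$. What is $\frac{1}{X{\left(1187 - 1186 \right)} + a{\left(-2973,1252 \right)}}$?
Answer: $- \frac{1}{288955729714} \approx -3.4607 \cdot 10^{-12}$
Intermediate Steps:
$a{\left(E,x \right)} = E \left(11 E + 11 E^{2}\right)$ ($a{\left(E,x \right)} = 11 \left(E + E^{2}\right) E = \left(11 E + 11 E^{2}\right) E = E \left(11 E + 11 E^{2}\right)$)
$X{\left(h \right)} = 2 h \left(-624 + h\right)$
$\frac{1}{X{\left(1187 - 1186 \right)} + a{\left(-2973,1252 \right)}} = \frac{1}{2 \left(1187 - 1186\right) \left(-624 + \left(1187 - 1186\right)\right) + 11 \left(-2973\right)^{2} \left(1 - 2973\right)} = \frac{1}{2 \left(1187 - 1186\right) \left(-624 + \left(1187 - 1186\right)\right) + 11 \cdot 8838729 \left(-2972\right)} = \frac{1}{2 \cdot 1 \left(-624 + 1\right) - 288955728468} = \frac{1}{2 \cdot 1 \left(-623\right) - 288955728468} = \frac{1}{-1246 - 288955728468} = \frac{1}{-288955729714} = - \frac{1}{288955729714}$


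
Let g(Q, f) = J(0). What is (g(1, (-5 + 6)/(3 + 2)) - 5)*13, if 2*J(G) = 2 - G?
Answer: -52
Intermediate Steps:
J(G) = 1 - G/2 (J(G) = (2 - G)/2 = 1 - G/2)
g(Q, f) = 1 (g(Q, f) = 1 - ½*0 = 1 + 0 = 1)
(g(1, (-5 + 6)/(3 + 2)) - 5)*13 = (1 - 5)*13 = -4*13 = -52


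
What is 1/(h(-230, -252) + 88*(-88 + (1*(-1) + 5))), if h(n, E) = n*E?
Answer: 1/50568 ≈ 1.9775e-5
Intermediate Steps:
h(n, E) = E*n
1/(h(-230, -252) + 88*(-88 + (1*(-1) + 5))) = 1/(-252*(-230) + 88*(-88 + (1*(-1) + 5))) = 1/(57960 + 88*(-88 + (-1 + 5))) = 1/(57960 + 88*(-88 + 4)) = 1/(57960 + 88*(-84)) = 1/(57960 - 7392) = 1/50568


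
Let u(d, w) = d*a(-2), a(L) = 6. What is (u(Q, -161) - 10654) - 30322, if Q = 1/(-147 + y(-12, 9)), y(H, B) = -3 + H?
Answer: -1106353/27 ≈ -40976.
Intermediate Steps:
Q = -1/162 (Q = 1/(-147 + (-3 - 12)) = 1/(-147 - 15) = 1/(-162) = -1/162 ≈ -0.0061728)
u(d, w) = 6*d (u(d, w) = d*6 = 6*d)
(u(Q, -161) - 10654) - 30322 = (6*(-1/162) - 10654) - 30322 = (-1/27 - 10654) - 30322 = -287659/27 - 30322 = -1106353/27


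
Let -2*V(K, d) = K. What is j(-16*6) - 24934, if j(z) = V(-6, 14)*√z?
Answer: -24934 + 12*I*√6 ≈ -24934.0 + 29.394*I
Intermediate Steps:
V(K, d) = -K/2
j(z) = 3*√z (j(z) = (-½*(-6))*√z = 3*√z)
j(-16*6) - 24934 = 3*√(-16*6) - 24934 = 3*√(-96) - 24934 = 3*(4*I*√6) - 24934 = 12*I*√6 - 24934 = -24934 + 12*I*√6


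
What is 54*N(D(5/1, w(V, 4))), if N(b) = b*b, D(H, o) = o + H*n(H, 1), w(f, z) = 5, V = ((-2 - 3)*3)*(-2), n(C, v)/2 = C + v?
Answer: 228150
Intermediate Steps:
n(C, v) = 2*C + 2*v (n(C, v) = 2*(C + v) = 2*C + 2*v)
V = 30 (V = -5*3*(-2) = -15*(-2) = 30)
D(H, o) = o + H*(2 + 2*H) (D(H, o) = o + H*(2*H + 2*1) = o + H*(2*H + 2) = o + H*(2 + 2*H))
N(b) = b**2
54*N(D(5/1, w(V, 4))) = 54*(5 + 2*(5/1)*(1 + 5/1))**2 = 54*(5 + 2*(5*1)*(1 + 5*1))**2 = 54*(5 + 2*5*(1 + 5))**2 = 54*(5 + 2*5*6)**2 = 54*(5 + 60)**2 = 54*65**2 = 54*4225 = 228150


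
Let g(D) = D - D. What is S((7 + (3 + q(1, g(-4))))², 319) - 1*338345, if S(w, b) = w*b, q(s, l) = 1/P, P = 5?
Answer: -7628906/25 ≈ -3.0516e+5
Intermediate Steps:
g(D) = 0
q(s, l) = ⅕ (q(s, l) = 1/5 = ⅕)
S(w, b) = b*w
S((7 + (3 + q(1, g(-4))))², 319) - 1*338345 = 319*(7 + (3 + ⅕))² - 1*338345 = 319*(7 + 16/5)² - 338345 = 319*(51/5)² - 338345 = 319*(2601/25) - 338345 = 829719/25 - 338345 = -7628906/25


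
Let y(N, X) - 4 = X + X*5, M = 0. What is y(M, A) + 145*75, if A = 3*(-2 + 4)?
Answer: 10915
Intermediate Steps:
A = 6 (A = 3*2 = 6)
y(N, X) = 4 + 6*X (y(N, X) = 4 + (X + X*5) = 4 + (X + 5*X) = 4 + 6*X)
y(M, A) + 145*75 = (4 + 6*6) + 145*75 = (4 + 36) + 10875 = 40 + 10875 = 10915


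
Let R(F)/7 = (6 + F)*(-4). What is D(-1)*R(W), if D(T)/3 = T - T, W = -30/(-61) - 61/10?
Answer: 0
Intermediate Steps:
W = -3421/610 (W = -30*(-1/61) - 61*⅒ = 30/61 - 61/10 = -3421/610 ≈ -5.6082)
R(F) = -168 - 28*F (R(F) = 7*((6 + F)*(-4)) = 7*(-24 - 4*F) = -168 - 28*F)
D(T) = 0 (D(T) = 3*(T - T) = 3*0 = 0)
D(-1)*R(W) = 0*(-168 - 28*(-3421/610)) = 0*(-168 + 47894/305) = 0*(-3346/305) = 0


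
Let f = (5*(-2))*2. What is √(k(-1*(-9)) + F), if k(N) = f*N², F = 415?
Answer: I*√1205 ≈ 34.713*I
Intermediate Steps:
f = -20 (f = -10*2 = -20)
k(N) = -20*N²
√(k(-1*(-9)) + F) = √(-20*(-1*(-9))² + 415) = √(-20*9² + 415) = √(-20*81 + 415) = √(-1620 + 415) = √(-1205) = I*√1205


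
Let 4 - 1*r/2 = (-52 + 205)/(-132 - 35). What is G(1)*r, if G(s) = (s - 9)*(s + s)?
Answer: -26272/167 ≈ -157.32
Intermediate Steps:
r = 1642/167 (r = 8 - 2*(-52 + 205)/(-132 - 35) = 8 - 306/(-167) = 8 - 306*(-1)/167 = 8 - 2*(-153/167) = 8 + 306/167 = 1642/167 ≈ 9.8323)
G(s) = 2*s*(-9 + s) (G(s) = (-9 + s)*(2*s) = 2*s*(-9 + s))
G(1)*r = (2*1*(-9 + 1))*(1642/167) = (2*1*(-8))*(1642/167) = -16*1642/167 = -26272/167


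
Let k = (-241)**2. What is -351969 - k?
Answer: -410050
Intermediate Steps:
k = 58081
-351969 - k = -351969 - 1*58081 = -351969 - 58081 = -410050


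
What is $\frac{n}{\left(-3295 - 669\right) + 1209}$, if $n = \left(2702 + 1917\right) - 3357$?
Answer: $- \frac{1262}{2755} \approx -0.45808$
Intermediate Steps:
$n = 1262$ ($n = 4619 - 3357 = 1262$)
$\frac{n}{\left(-3295 - 669\right) + 1209} = \frac{1262}{\left(-3295 - 669\right) + 1209} = \frac{1262}{-3964 + 1209} = \frac{1262}{-2755} = 1262 \left(- \frac{1}{2755}\right) = - \frac{1262}{2755}$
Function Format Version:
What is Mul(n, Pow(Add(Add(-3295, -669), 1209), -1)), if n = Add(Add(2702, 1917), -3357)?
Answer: Rational(-1262, 2755) ≈ -0.45808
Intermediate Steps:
n = 1262 (n = Add(4619, -3357) = 1262)
Mul(n, Pow(Add(Add(-3295, -669), 1209), -1)) = Mul(1262, Pow(Add(Add(-3295, -669), 1209), -1)) = Mul(1262, Pow(Add(-3964, 1209), -1)) = Mul(1262, Pow(-2755, -1)) = Mul(1262, Rational(-1, 2755)) = Rational(-1262, 2755)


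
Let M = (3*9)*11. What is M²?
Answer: 88209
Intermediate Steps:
M = 297 (M = 27*11 = 297)
M² = 297² = 88209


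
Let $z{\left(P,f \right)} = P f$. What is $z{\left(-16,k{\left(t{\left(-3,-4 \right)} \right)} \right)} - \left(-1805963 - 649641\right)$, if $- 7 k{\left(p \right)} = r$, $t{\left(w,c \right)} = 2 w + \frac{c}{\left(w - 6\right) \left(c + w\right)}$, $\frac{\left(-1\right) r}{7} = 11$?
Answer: $2455428$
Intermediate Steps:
$r = -77$ ($r = \left(-7\right) 11 = -77$)
$t{\left(w,c \right)} = 2 w + \frac{c}{\left(-6 + w\right) \left(c + w\right)}$
$k{\left(p \right)} = 11$ ($k{\left(p \right)} = \left(- \frac{1}{7}\right) \left(-77\right) = 11$)
$z{\left(-16,k{\left(t{\left(-3,-4 \right)} \right)} \right)} - \left(-1805963 - 649641\right) = \left(-16\right) 11 - \left(-1805963 - 649641\right) = -176 - -2455604 = -176 + 2455604 = 2455428$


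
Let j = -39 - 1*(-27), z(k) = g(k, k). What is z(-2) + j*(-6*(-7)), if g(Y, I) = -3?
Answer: -507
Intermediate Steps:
z(k) = -3
j = -12 (j = -39 + 27 = -12)
z(-2) + j*(-6*(-7)) = -3 - (-72)*(-7) = -3 - 12*42 = -3 - 504 = -507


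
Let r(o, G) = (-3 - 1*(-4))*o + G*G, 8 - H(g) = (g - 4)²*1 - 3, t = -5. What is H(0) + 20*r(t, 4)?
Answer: 215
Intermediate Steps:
H(g) = 11 - (-4 + g)² (H(g) = 8 - ((g - 4)²*1 - 3) = 8 - ((-4 + g)²*1 - 3) = 8 - ((-4 + g)² - 3) = 8 - (-3 + (-4 + g)²) = 8 + (3 - (-4 + g)²) = 11 - (-4 + g)²)
r(o, G) = o + G² (r(o, G) = (-3 + 4)*o + G² = 1*o + G² = o + G²)
H(0) + 20*r(t, 4) = (11 - (-4 + 0)²) + 20*(-5 + 4²) = (11 - 1*(-4)²) + 20*(-5 + 16) = (11 - 1*16) + 20*11 = (11 - 16) + 220 = -5 + 220 = 215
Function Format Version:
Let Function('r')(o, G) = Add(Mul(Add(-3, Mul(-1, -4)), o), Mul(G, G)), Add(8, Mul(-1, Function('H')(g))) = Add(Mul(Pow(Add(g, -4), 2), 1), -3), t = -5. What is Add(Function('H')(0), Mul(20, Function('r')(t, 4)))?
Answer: 215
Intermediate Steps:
Function('H')(g) = Add(11, Mul(-1, Pow(Add(-4, g), 2))) (Function('H')(g) = Add(8, Mul(-1, Add(Mul(Pow(Add(g, -4), 2), 1), -3))) = Add(8, Mul(-1, Add(Mul(Pow(Add(-4, g), 2), 1), -3))) = Add(8, Mul(-1, Add(Pow(Add(-4, g), 2), -3))) = Add(8, Mul(-1, Add(-3, Pow(Add(-4, g), 2)))) = Add(8, Add(3, Mul(-1, Pow(Add(-4, g), 2)))) = Add(11, Mul(-1, Pow(Add(-4, g), 2))))
Function('r')(o, G) = Add(o, Pow(G, 2)) (Function('r')(o, G) = Add(Mul(Add(-3, 4), o), Pow(G, 2)) = Add(Mul(1, o), Pow(G, 2)) = Add(o, Pow(G, 2)))
Add(Function('H')(0), Mul(20, Function('r')(t, 4))) = Add(Add(11, Mul(-1, Pow(Add(-4, 0), 2))), Mul(20, Add(-5, Pow(4, 2)))) = Add(Add(11, Mul(-1, Pow(-4, 2))), Mul(20, Add(-5, 16))) = Add(Add(11, Mul(-1, 16)), Mul(20, 11)) = Add(Add(11, -16), 220) = Add(-5, 220) = 215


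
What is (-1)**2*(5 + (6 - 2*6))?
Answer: -1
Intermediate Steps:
(-1)**2*(5 + (6 - 2*6)) = 1*(5 + (6 - 12)) = 1*(5 - 6) = 1*(-1) = -1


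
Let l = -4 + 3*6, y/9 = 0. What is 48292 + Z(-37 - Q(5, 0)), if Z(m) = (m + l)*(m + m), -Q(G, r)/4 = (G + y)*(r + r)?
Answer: 49994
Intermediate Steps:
y = 0 (y = 9*0 = 0)
Q(G, r) = -8*G*r (Q(G, r) = -4*(G + 0)*(r + r) = -4*G*2*r = -8*G*r)
l = 14 (l = -4 + 18 = 14)
Z(m) = 2*m*(14 + m) (Z(m) = (m + 14)*(m + m) = (14 + m)*(2*m) = 2*m*(14 + m))
48292 + Z(-37 - Q(5, 0)) = 48292 + 2*(-37 - (-8)*5*0)*(14 + (-37 - (-8)*5*0)) = 48292 + 2*(-37 - 1*0)*(14 + (-37 - 1*0)) = 48292 + 2*(-37 + 0)*(14 + (-37 + 0)) = 48292 + 2*(-37)*(14 - 37) = 48292 + 2*(-37)*(-23) = 48292 + 1702 = 49994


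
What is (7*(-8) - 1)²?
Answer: 3249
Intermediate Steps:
(7*(-8) - 1)² = (-56 - 1)² = (-57)² = 3249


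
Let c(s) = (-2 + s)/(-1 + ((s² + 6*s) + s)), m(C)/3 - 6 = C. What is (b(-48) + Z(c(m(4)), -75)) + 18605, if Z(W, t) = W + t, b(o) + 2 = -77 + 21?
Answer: 20485476/1109 ≈ 18472.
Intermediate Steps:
b(o) = -58 (b(o) = -2 + (-77 + 21) = -2 - 56 = -58)
m(C) = 18 + 3*C
c(s) = (-2 + s)/(-1 + s² + 7*s) (c(s) = (-2 + s)/(-1 + (s² + 7*s)) = (-2 + s)/(-1 + s² + 7*s))
(b(-48) + Z(c(m(4)), -75)) + 18605 = (-58 + ((-2 + (18 + 3*4))/(-1 + (18 + 3*4)² + 7*(18 + 3*4)) - 75)) + 18605 = (-58 + ((-2 + (18 + 12))/(-1 + (18 + 12)² + 7*(18 + 12)) - 75)) + 18605 = (-58 + ((-2 + 30)/(-1 + 30² + 7*30) - 75)) + 18605 = (-58 + (28/(-1 + 900 + 210) - 75)) + 18605 = (-58 + (28/1109 - 75)) + 18605 = (-58 - 83147/1109) + 18605 = -147469/1109 + 18605 = 20485476/1109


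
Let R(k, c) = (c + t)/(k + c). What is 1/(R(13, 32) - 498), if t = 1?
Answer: -15/7459 ≈ -0.0020110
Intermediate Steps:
R(k, c) = (1 + c)/(c + k) (R(k, c) = (c + 1)/(k + c) = (1 + c)/(c + k))
1/(R(13, 32) - 498) = 1/((1 + 32)/(32 + 13) - 498) = 1/(33/45 - 498) = 1/((1/45)*33 - 498) = 1/(11/15 - 498) = 1/(-7459/15) = -15/7459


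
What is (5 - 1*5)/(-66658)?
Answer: 0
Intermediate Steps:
(5 - 1*5)/(-66658) = (5 - 5)*(-1/66658) = 0*(-1/66658) = 0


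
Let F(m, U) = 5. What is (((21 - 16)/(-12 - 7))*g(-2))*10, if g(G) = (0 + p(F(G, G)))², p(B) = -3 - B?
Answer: -3200/19 ≈ -168.42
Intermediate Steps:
g(G) = 64 (g(G) = (0 + (-3 - 1*5))² = (0 + (-3 - 5))² = (0 - 8)² = (-8)² = 64)
(((21 - 16)/(-12 - 7))*g(-2))*10 = (((21 - 16)/(-12 - 7))*64)*10 = ((5/(-19))*64)*10 = ((5*(-1/19))*64)*10 = -5/19*64*10 = -320/19*10 = -3200/19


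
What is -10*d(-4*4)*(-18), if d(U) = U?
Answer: -2880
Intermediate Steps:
-10*d(-4*4)*(-18) = -(-40)*4*(-18) = -10*(-16)*(-18) = 160*(-18) = -2880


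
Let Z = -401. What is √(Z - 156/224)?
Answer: I*√314930/28 ≈ 20.042*I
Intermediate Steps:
√(Z - 156/224) = √(-401 - 156/224) = √(-401 - 156*1/224) = √(-401 - 39/56) = √(-22495/56) = I*√314930/28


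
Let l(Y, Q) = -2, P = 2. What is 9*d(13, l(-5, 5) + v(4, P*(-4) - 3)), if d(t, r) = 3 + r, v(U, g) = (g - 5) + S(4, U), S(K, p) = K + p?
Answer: -63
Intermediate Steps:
v(U, g) = -1 + U + g (v(U, g) = (g - 5) + (4 + U) = (-5 + g) + (4 + U) = -1 + U + g)
9*d(13, l(-5, 5) + v(4, P*(-4) - 3)) = 9*(3 + (-2 + (-1 + 4 + (2*(-4) - 3)))) = 9*(3 + (-2 + (-1 + 4 + (-8 - 3)))) = 9*(3 + (-2 + (-1 + 4 - 11))) = 9*(3 + (-2 - 8)) = 9*(3 - 10) = 9*(-7) = -63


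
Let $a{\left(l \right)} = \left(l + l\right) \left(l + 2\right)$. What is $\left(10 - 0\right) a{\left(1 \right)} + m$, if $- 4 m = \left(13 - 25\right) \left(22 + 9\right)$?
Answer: $153$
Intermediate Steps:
$m = 93$ ($m = - \frac{\left(13 - 25\right) \left(22 + 9\right)}{4} = - \frac{\left(-12\right) 31}{4} = \left(- \frac{1}{4}\right) \left(-372\right) = 93$)
$a{\left(l \right)} = 2 l \left(2 + l\right)$
$\left(10 - 0\right) a{\left(1 \right)} + m = \left(10 - 0\right) 2 \cdot 1 \left(2 + 1\right) + 93 = \left(10 + 0\right) 2 \cdot 1 \cdot 3 + 93 = 10 \cdot 6 + 93 = 60 + 93 = 153$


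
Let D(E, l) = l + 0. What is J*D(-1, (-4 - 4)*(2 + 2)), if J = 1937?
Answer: -61984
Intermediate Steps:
D(E, l) = l
J*D(-1, (-4 - 4)*(2 + 2)) = 1937*((-4 - 4)*(2 + 2)) = 1937*(-8*4) = 1937*(-32) = -61984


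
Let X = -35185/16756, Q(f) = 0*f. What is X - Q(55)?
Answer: -35185/16756 ≈ -2.0998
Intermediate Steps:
Q(f) = 0
X = -35185/16756 (X = -35185*1/16756 = -35185/16756 ≈ -2.0998)
X - Q(55) = -35185/16756 - 1*0 = -35185/16756 + 0 = -35185/16756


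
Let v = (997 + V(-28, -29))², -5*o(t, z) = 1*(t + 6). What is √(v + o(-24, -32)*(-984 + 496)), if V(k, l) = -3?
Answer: 2*√6164245/5 ≈ 993.12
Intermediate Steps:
o(t, z) = -6/5 - t/5 (o(t, z) = -(t + 6)/5 = -(6 + t)/5 = -6/5 - t/5)
v = 988036 (v = (997 - 3)² = 994² = 988036)
√(v + o(-24, -32)*(-984 + 496)) = √(988036 + (-6/5 - ⅕*(-24))*(-984 + 496)) = √(988036 + (-6/5 + 24/5)*(-488)) = √(988036 + (18/5)*(-488)) = √(988036 - 8784/5) = √(4931396/5) = 2*√6164245/5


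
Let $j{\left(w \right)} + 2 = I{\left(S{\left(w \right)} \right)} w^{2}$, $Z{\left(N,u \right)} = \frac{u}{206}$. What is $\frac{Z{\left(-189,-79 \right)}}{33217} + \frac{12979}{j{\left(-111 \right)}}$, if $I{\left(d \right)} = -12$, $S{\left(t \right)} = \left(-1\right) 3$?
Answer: $- \frac{376369109}{4286952803} \approx -0.087794$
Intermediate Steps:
$S{\left(t \right)} = -3$
$Z{\left(N,u \right)} = \frac{u}{206}$ ($Z{\left(N,u \right)} = u \frac{1}{206} = \frac{u}{206}$)
$j{\left(w \right)} = -2 - 12 w^{2}$
$\frac{Z{\left(-189,-79 \right)}}{33217} + \frac{12979}{j{\left(-111 \right)}} = \frac{\frac{1}{206} \left(-79\right)}{33217} + \frac{12979}{-2 - 12 \left(-111\right)^{2}} = \left(- \frac{79}{206}\right) \frac{1}{33217} + \frac{12979}{-2 - 147852} = - \frac{79}{6842702} + \frac{12979}{-2 - 147852} = - \frac{79}{6842702} + \frac{12979}{-147854} = - \frac{79}{6842702} + 12979 \left(- \frac{1}{147854}\right) = - \frac{79}{6842702} - \frac{12979}{147854} = - \frac{376369109}{4286952803}$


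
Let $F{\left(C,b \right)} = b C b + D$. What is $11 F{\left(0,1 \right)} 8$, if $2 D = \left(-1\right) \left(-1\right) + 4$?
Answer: $220$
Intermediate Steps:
$D = \frac{5}{2}$ ($D = \frac{\left(-1\right) \left(-1\right) + 4}{2} = \frac{1 + 4}{2} = \frac{1}{2} \cdot 5 = \frac{5}{2} \approx 2.5$)
$F{\left(C,b \right)} = \frac{5}{2} + C b^{2}$ ($F{\left(C,b \right)} = b C b + \frac{5}{2} = C b b + \frac{5}{2} = C b^{2} + \frac{5}{2} = \frac{5}{2} + C b^{2}$)
$11 F{\left(0,1 \right)} 8 = 11 \left(\frac{5}{2} + 0 \cdot 1^{2}\right) 8 = 11 \left(\frac{5}{2} + 0 \cdot 1\right) 8 = 11 \left(\frac{5}{2} + 0\right) 8 = 11 \cdot \frac{5}{2} \cdot 8 = \frac{55}{2} \cdot 8 = 220$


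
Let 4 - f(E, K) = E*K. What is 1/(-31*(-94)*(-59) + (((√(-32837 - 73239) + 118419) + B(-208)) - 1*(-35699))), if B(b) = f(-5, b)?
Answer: -4711/88800603 - I*√26519/177601206 ≈ -5.3051e-5 - 9.1692e-7*I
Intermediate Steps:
f(E, K) = 4 - E*K
B(b) = 4 + 5*b (B(b) = 4 - 1*(-5)*b = 4 + 5*b)
1/(-31*(-94)*(-59) + (((√(-32837 - 73239) + 118419) + B(-208)) - 1*(-35699))) = 1/(-31*(-94)*(-59) + (((√(-32837 - 73239) + 118419) + (4 + 5*(-208))) - 1*(-35699))) = 1/(2914*(-59) + (((√(-106076) + 118419) + (4 - 1040)) + 35699)) = 1/(-171926 + (((2*I*√26519 + 118419) - 1036) + 35699)) = 1/(-171926 + (((118419 + 2*I*√26519) - 1036) + 35699)) = 1/(-171926 + ((117383 + 2*I*√26519) + 35699)) = 1/(-171926 + (153082 + 2*I*√26519)) = 1/(-18844 + 2*I*√26519)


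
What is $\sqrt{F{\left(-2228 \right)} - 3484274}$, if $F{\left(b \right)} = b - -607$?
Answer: $i \sqrt{3485895} \approx 1867.1 i$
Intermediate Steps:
$F{\left(b \right)} = 607 + b$ ($F{\left(b \right)} = b + 607 = 607 + b$)
$\sqrt{F{\left(-2228 \right)} - 3484274} = \sqrt{\left(607 - 2228\right) - 3484274} = \sqrt{-1621 - 3484274} = \sqrt{-3485895} = i \sqrt{3485895}$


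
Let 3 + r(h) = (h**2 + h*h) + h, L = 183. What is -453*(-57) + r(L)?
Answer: 92979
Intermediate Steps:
r(h) = -3 + h + 2*h**2 (r(h) = -3 + ((h**2 + h*h) + h) = -3 + ((h**2 + h**2) + h) = -3 + (2*h**2 + h) = -3 + (h + 2*h**2) = -3 + h + 2*h**2)
-453*(-57) + r(L) = -453*(-57) + (-3 + 183 + 2*183**2) = 25821 + (-3 + 183 + 2*33489) = 25821 + (-3 + 183 + 66978) = 25821 + 67158 = 92979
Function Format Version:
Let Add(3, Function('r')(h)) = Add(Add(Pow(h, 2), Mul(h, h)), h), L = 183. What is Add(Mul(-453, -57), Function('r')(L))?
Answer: 92979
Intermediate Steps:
Function('r')(h) = Add(-3, h, Mul(2, Pow(h, 2))) (Function('r')(h) = Add(-3, Add(Add(Pow(h, 2), Mul(h, h)), h)) = Add(-3, Add(Add(Pow(h, 2), Pow(h, 2)), h)) = Add(-3, Add(Mul(2, Pow(h, 2)), h)) = Add(-3, Add(h, Mul(2, Pow(h, 2)))) = Add(-3, h, Mul(2, Pow(h, 2))))
Add(Mul(-453, -57), Function('r')(L)) = Add(Mul(-453, -57), Add(-3, 183, Mul(2, Pow(183, 2)))) = Add(25821, Add(-3, 183, Mul(2, 33489))) = Add(25821, Add(-3, 183, 66978)) = Add(25821, 67158) = 92979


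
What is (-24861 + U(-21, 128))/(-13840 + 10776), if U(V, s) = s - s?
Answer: 24861/3064 ≈ 8.1139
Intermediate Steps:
U(V, s) = 0
(-24861 + U(-21, 128))/(-13840 + 10776) = (-24861 + 0)/(-13840 + 10776) = -24861/(-3064) = -24861*(-1/3064) = 24861/3064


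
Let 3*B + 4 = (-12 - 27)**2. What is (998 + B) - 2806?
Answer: -3907/3 ≈ -1302.3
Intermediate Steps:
B = 1517/3 (B = -4/3 + (-12 - 27)**2/3 = -4/3 + (1/3)*(-39)**2 = -4/3 + (1/3)*1521 = -4/3 + 507 = 1517/3 ≈ 505.67)
(998 + B) - 2806 = (998 + 1517/3) - 2806 = 4511/3 - 2806 = -3907/3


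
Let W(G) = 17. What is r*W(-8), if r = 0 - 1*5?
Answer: -85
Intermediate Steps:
r = -5 (r = 0 - 5 = -5)
r*W(-8) = -5*17 = -85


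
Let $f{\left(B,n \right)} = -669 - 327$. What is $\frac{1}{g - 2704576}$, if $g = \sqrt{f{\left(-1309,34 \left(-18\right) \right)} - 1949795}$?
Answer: $- \frac{2704576}{7314733290567} - \frac{i \sqrt{1950791}}{7314733290567} \approx -3.6974 \cdot 10^{-7} - 1.9094 \cdot 10^{-10} i$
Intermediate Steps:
$f{\left(B,n \right)} = -996$ ($f{\left(B,n \right)} = -669 - 327 = -996$)
$g = i \sqrt{1950791}$ ($g = \sqrt{-996 - 1949795} = \sqrt{-1950791} = i \sqrt{1950791} \approx 1396.7 i$)
$\frac{1}{g - 2704576} = \frac{1}{i \sqrt{1950791} - 2704576} = \frac{1}{-2704576 + i \sqrt{1950791}}$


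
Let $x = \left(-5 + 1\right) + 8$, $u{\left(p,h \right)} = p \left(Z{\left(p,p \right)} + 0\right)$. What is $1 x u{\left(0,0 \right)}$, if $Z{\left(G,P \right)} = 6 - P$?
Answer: $0$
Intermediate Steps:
$u{\left(p,h \right)} = p \left(6 - p\right)$ ($u{\left(p,h \right)} = p \left(\left(6 - p\right) + 0\right) = p \left(6 - p\right)$)
$x = 4$ ($x = -4 + 8 = 4$)
$1 x u{\left(0,0 \right)} = 1 \cdot 4 \cdot 0 \left(6 - 0\right) = 4 \cdot 0 \left(6 + 0\right) = 4 \cdot 0 \cdot 6 = 4 \cdot 0 = 0$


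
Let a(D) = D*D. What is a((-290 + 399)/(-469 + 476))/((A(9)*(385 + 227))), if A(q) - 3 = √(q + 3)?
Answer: -11881/29988 + 11881*√3/44982 ≈ 0.061291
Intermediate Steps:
A(q) = 3 + √(3 + q) (A(q) = 3 + √(q + 3) = 3 + √(3 + q))
a(D) = D²
a((-290 + 399)/(-469 + 476))/((A(9)*(385 + 227))) = ((-290 + 399)/(-469 + 476))²/(((3 + √(3 + 9))*(385 + 227))) = (109/7)²/(((3 + √12)*612)) = (109*(⅐))²/(((3 + 2*√3)*612)) = (109/7)²/(1836 + 1224*√3) = 11881/(49*(1836 + 1224*√3))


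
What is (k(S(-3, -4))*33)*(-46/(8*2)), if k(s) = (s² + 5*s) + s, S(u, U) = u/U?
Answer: -61479/128 ≈ -480.30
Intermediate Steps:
k(s) = s² + 6*s
(k(S(-3, -4))*33)*(-46/(8*2)) = (((-3/(-4))*(6 - 3/(-4)))*33)*(-46/(8*2)) = (((-3*(-¼))*(6 - 3*(-¼)))*33)*(-46/16) = ((3*(6 + ¾)/4)*33)*(-46*1/16) = (((¾)*(27/4))*33)*(-23/8) = ((81/16)*33)*(-23/8) = (2673/16)*(-23/8) = -61479/128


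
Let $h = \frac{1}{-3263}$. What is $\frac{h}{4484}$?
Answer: $- \frac{1}{14631292} \approx -6.8347 \cdot 10^{-8}$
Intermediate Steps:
$h = - \frac{1}{3263} \approx -0.00030647$
$\frac{h}{4484} = - \frac{1}{3263 \cdot 4484} = \left(- \frac{1}{3263}\right) \frac{1}{4484} = - \frac{1}{14631292}$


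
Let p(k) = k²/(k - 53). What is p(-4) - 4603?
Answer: -262387/57 ≈ -4603.3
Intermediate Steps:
p(k) = k²/(-53 + k)
p(-4) - 4603 = (-4)²/(-53 - 4) - 4603 = 16/(-57) - 4603 = 16*(-1/57) - 4603 = -16/57 - 4603 = -262387/57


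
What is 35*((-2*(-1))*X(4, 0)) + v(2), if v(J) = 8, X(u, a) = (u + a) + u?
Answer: 568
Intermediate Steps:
X(u, a) = a + 2*u (X(u, a) = (a + u) + u = a + 2*u)
35*((-2*(-1))*X(4, 0)) + v(2) = 35*((-2*(-1))*(0 + 2*4)) + 8 = 35*(2*(0 + 8)) + 8 = 35*(2*8) + 8 = 35*16 + 8 = 560 + 8 = 568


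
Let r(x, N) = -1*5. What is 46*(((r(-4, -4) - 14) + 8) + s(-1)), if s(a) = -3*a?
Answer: -368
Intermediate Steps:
r(x, N) = -5
46*(((r(-4, -4) - 14) + 8) + s(-1)) = 46*(((-5 - 14) + 8) - 3*(-1)) = 46*((-19 + 8) + 3) = 46*(-11 + 3) = 46*(-8) = -368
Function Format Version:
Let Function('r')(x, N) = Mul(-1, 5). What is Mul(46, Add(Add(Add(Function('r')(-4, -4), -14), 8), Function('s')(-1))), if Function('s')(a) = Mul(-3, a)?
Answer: -368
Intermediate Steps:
Function('r')(x, N) = -5
Mul(46, Add(Add(Add(Function('r')(-4, -4), -14), 8), Function('s')(-1))) = Mul(46, Add(Add(Add(-5, -14), 8), Mul(-3, -1))) = Mul(46, Add(Add(-19, 8), 3)) = Mul(46, Add(-11, 3)) = Mul(46, -8) = -368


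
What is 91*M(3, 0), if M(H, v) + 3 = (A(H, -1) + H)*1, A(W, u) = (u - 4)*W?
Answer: -1365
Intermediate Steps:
A(W, u) = W*(-4 + u) (A(W, u) = (-4 + u)*W = W*(-4 + u))
M(H, v) = -3 - 4*H (M(H, v) = -3 + (H*(-4 - 1) + H)*1 = -3 + (H*(-5) + H)*1 = -3 + (-5*H + H)*1 = -3 - 4*H*1 = -3 - 4*H)
91*M(3, 0) = 91*(-3 - 4*3) = 91*(-3 - 12) = 91*(-15) = -1365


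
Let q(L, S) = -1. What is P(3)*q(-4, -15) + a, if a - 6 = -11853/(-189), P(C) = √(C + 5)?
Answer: 481/7 - 2*√2 ≈ 65.886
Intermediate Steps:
P(C) = √(5 + C)
a = 481/7 (a = 6 - 11853/(-189) = 6 - 11853*(-1/189) = 6 + 439/7 = 481/7 ≈ 68.714)
P(3)*q(-4, -15) + a = √(5 + 3)*(-1) + 481/7 = √8*(-1) + 481/7 = (2*√2)*(-1) + 481/7 = -2*√2 + 481/7 = 481/7 - 2*√2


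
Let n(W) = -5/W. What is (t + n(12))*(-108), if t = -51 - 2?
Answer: 5769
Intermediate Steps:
t = -53
(t + n(12))*(-108) = (-53 - 5/12)*(-108) = -641/12*(-108) = 5769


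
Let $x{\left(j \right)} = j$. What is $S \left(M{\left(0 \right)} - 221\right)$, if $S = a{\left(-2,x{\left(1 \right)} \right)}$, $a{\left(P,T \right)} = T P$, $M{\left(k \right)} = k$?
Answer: $442$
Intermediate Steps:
$a{\left(P,T \right)} = P T$
$S = -2$ ($S = \left(-2\right) 1 = -2$)
$S \left(M{\left(0 \right)} - 221\right) = - 2 \left(0 - 221\right) = \left(-2\right) \left(-221\right) = 442$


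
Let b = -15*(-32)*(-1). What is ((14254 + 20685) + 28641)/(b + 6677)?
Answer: 63580/6197 ≈ 10.260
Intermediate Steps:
b = -480 (b = 480*(-1) = -480)
((14254 + 20685) + 28641)/(b + 6677) = ((14254 + 20685) + 28641)/(-480 + 6677) = (34939 + 28641)/6197 = 63580*(1/6197) = 63580/6197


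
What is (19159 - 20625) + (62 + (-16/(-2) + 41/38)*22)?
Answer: -22881/19 ≈ -1204.3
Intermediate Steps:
(19159 - 20625) + (62 + (-16/(-2) + 41/38)*22) = -1466 + (62 + (-16*(-1/2) + 41*(1/38))*22) = -1466 + (62 + (8 + 41/38)*22) = -1466 + (62 + (345/38)*22) = -1466 + (62 + 3795/19) = -1466 + 4973/19 = -22881/19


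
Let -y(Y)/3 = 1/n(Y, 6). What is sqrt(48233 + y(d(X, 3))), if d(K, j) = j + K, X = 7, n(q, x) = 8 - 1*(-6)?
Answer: sqrt(9453626)/14 ≈ 219.62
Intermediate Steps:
n(q, x) = 14 (n(q, x) = 8 + 6 = 14)
d(K, j) = K + j
y(Y) = -3/14
sqrt(48233 + y(d(X, 3))) = sqrt(48233 - 3/14) = sqrt(675259/14) = sqrt(9453626)/14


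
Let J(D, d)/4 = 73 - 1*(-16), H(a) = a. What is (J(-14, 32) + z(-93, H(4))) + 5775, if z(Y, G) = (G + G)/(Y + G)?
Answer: 545651/89 ≈ 6130.9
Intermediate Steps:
J(D, d) = 356 (J(D, d) = 4*(73 - 1*(-16)) = 4*(73 + 16) = 4*89 = 356)
z(Y, G) = 2*G/(G + Y) (z(Y, G) = (2*G)/(G + Y) = 2*G/(G + Y))
(J(-14, 32) + z(-93, H(4))) + 5775 = (356 + 2*4/(4 - 93)) + 5775 = (356 + 2*4/(-89)) + 5775 = (356 + 2*4*(-1/89)) + 5775 = (356 - 8/89) + 5775 = 31676/89 + 5775 = 545651/89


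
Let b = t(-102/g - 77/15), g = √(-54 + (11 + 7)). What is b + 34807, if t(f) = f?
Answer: 522028/15 + 17*I ≈ 34802.0 + 17.0*I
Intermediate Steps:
g = 6*I (g = √(-54 + 18) = √(-36) = 6*I ≈ 6.0*I)
b = -77/15 + 17*I (b = -102*(-I/6) - 77/15 = -(-17)*I - 77*1/15 = 17*I - 77/15 = -77/15 + 17*I ≈ -5.1333 + 17.0*I)
b + 34807 = (-77/15 + 17*I) + 34807 = 522028/15 + 17*I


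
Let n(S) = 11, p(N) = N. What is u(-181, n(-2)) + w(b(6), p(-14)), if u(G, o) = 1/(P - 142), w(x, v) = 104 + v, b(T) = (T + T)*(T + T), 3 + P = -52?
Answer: 17729/197 ≈ 89.995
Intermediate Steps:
P = -55 (P = -3 - 52 = -55)
b(T) = 4*T² (b(T) = (2*T)*(2*T) = 4*T²)
u(G, o) = -1/197 (u(G, o) = 1/(-55 - 142) = 1/(-197) = -1/197)
u(-181, n(-2)) + w(b(6), p(-14)) = -1/197 + (104 - 14) = -1/197 + 90 = 17729/197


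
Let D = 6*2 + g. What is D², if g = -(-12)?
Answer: 576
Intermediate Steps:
g = 12 (g = -1*(-12) = 12)
D = 24 (D = 6*2 + 12 = 12 + 12 = 24)
D² = 24² = 576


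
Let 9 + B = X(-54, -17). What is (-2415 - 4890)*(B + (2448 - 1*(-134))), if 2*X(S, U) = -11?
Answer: -37511175/2 ≈ -1.8756e+7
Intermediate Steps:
X(S, U) = -11/2 (X(S, U) = (1/2)*(-11) = -11/2)
B = -29/2 (B = -9 - 11/2 = -29/2 ≈ -14.500)
(-2415 - 4890)*(B + (2448 - 1*(-134))) = (-2415 - 4890)*(-29/2 + (2448 - 1*(-134))) = -7305*(-29/2 + (2448 + 134)) = -7305*(-29/2 + 2582) = -7305*5135/2 = -37511175/2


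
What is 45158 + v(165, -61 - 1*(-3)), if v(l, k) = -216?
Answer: 44942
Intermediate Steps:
45158 + v(165, -61 - 1*(-3)) = 45158 - 216 = 44942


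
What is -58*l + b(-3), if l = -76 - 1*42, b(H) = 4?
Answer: 6848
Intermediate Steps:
l = -118 (l = -76 - 42 = -118)
-58*l + b(-3) = -58*(-118) + 4 = 6844 + 4 = 6848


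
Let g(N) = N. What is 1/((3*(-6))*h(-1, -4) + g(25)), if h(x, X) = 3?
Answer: -1/29 ≈ -0.034483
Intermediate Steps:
1/((3*(-6))*h(-1, -4) + g(25)) = 1/((3*(-6))*3 + 25) = 1/(-18*3 + 25) = 1/(-54 + 25) = 1/(-29) = -1/29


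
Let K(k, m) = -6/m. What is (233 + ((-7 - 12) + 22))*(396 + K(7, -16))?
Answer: 187089/2 ≈ 93545.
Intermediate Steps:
(233 + ((-7 - 12) + 22))*(396 + K(7, -16)) = (233 + ((-7 - 12) + 22))*(396 - 6/(-16)) = (233 + (-19 + 22))*(396 - 6*(-1/16)) = (233 + 3)*(396 + 3/8) = 236*(3171/8) = 187089/2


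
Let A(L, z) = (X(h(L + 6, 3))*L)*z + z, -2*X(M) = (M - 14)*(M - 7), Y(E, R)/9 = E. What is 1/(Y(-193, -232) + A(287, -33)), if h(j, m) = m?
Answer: 1/206592 ≈ 4.8405e-6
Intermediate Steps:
Y(E, R) = 9*E
X(M) = -(-14 + M)*(-7 + M)/2 (X(M) = -(M - 14)*(M - 7)/2 = -(-14 + M)*(-7 + M)/2)
A(L, z) = z - 22*L*z (A(L, z) = ((-49 - ½*3² + (21/2)*3)*L)*z + z = ((-49 - ½*9 + 63/2)*L)*z + z = ((-49 - 9/2 + 63/2)*L)*z + z = (-22*L)*z + z = -22*L*z + z = z - 22*L*z)
1/(Y(-193, -232) + A(287, -33)) = 1/(9*(-193) - 33*(1 - 22*287)) = 1/(-1737 - 33*(1 - 6314)) = 1/(-1737 - 33*(-6313)) = 1/(-1737 + 208329) = 1/206592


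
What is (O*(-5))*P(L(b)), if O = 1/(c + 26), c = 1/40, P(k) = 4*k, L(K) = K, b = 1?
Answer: -800/1041 ≈ -0.76849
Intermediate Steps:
c = 1/40 ≈ 0.025000
O = 40/1041 (O = 1/(1/40 + 26) = 1/(1041/40) = 40/1041 ≈ 0.038425)
(O*(-5))*P(L(b)) = ((40/1041)*(-5))*(4*1) = -200/1041*4 = -800/1041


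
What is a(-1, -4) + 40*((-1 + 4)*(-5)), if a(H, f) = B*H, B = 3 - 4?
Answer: -599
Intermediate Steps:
B = -1
a(H, f) = -H
a(-1, -4) + 40*((-1 + 4)*(-5)) = -1*(-1) + 40*((-1 + 4)*(-5)) = 1 + 40*(3*(-5)) = 1 + 40*(-15) = 1 - 600 = -599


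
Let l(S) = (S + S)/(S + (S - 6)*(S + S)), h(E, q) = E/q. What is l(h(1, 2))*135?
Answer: -27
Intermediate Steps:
l(S) = 2*S/(S + 2*S*(-6 + S)) (l(S) = (2*S)/(S + (-6 + S)*(2*S)) = (2*S)/(S + 2*S*(-6 + S)) = 2*S/(S + 2*S*(-6 + S)))
l(h(1, 2))*135 = (2/(-11 + 2*(1/2)))*135 = (2/(-11 + 2*(1*(½))))*135 = (2/(-11 + 2*(½)))*135 = (2/(-11 + 1))*135 = (2/(-10))*135 = (2*(-⅒))*135 = -⅕*135 = -27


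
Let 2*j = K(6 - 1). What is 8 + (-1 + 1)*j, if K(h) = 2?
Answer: 8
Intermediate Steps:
j = 1 (j = (½)*2 = 1)
8 + (-1 + 1)*j = 8 + (-1 + 1)*1 = 8 + 0*1 = 8 + 0 = 8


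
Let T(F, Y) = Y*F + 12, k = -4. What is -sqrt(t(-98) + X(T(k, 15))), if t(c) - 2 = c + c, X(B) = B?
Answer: -11*I*sqrt(2) ≈ -15.556*I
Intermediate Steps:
T(F, Y) = 12 + F*Y (T(F, Y) = F*Y + 12 = 12 + F*Y)
t(c) = 2 + 2*c (t(c) = 2 + (c + c) = 2 + 2*c)
-sqrt(t(-98) + X(T(k, 15))) = -sqrt((2 + 2*(-98)) + (12 - 4*15)) = -sqrt((2 - 196) + (12 - 60)) = -sqrt(-194 - 48) = -sqrt(-242) = -11*I*sqrt(2)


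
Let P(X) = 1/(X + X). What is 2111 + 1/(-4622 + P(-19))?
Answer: 370769669/175637 ≈ 2111.0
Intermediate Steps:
P(X) = 1/(2*X)
2111 + 1/(-4622 + P(-19)) = 2111 + 1/(-4622 + (½)/(-19)) = 2111 + 1/(-4622 + (½)*(-1/19)) = 2111 + 1/(-4622 - 1/38) = 2111 + 1/(-175637/38) = 2111 - 38/175637 = 370769669/175637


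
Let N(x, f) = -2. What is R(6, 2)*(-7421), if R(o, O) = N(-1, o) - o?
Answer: 59368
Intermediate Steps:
R(o, O) = -2 - o
R(6, 2)*(-7421) = (-2 - 1*6)*(-7421) = (-2 - 6)*(-7421) = -8*(-7421) = 59368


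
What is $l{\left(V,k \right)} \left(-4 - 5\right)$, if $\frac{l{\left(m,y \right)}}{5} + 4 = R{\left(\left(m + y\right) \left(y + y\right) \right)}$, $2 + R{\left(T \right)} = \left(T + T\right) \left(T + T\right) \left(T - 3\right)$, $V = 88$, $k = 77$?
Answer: $-2952808095005730$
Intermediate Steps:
$R{\left(T \right)} = -2 + 4 T^{2} \left(-3 + T\right)$ ($R{\left(T \right)} = -2 + \left(T + T\right) \left(T + T\right) \left(T - 3\right) = -2 + 2 T 2 T \left(-3 + T\right) = -2 + 4 T^{2} \left(-3 + T\right)$)
$l{\left(m,y \right)} = -30 - 240 y^{2} \left(m + y\right)^{2} + 160 y^{3} \left(m + y\right)^{3}$ ($l{\left(m,y \right)} = -20 + 5 \left(-2 - 12 \left(\left(m + y\right) \left(y + y\right)\right)^{2} + 4 \left(\left(m + y\right) \left(y + y\right)\right)^{3}\right) = -20 + 5 \left(-2 - 12 \left(\left(m + y\right) 2 y\right)^{2} + 4 \left(\left(m + y\right) 2 y\right)^{3}\right) = -20 + 5 \left(-2 - 12 \left(2 y \left(m + y\right)\right)^{2} + 4 \left(2 y \left(m + y\right)\right)^{3}\right) = -20 + 5 \left(-2 - 12 \cdot 4 y^{2} \left(m + y\right)^{2} + 4 \cdot 8 y^{3} \left(m + y\right)^{3}\right) = -20 + 5 \left(-2 - 48 y^{2} \left(m + y\right)^{2} + 32 y^{3} \left(m + y\right)^{3}\right) = -20 - \left(10 - 160 y^{3} \left(m + y\right)^{3} + 240 y^{2} \left(m + y\right)^{2}\right) = -30 - 240 y^{2} \left(m + y\right)^{2} + 160 y^{3} \left(m + y\right)^{3}$)
$l{\left(V,k \right)} \left(-4 - 5\right) = \left(-30 - 240 \cdot 77^{2} \left(88 + 77\right)^{2} + 160 \cdot 77^{3} \left(88 + 77\right)^{3}\right) \left(-4 - 5\right) = \left(-30 - 1422960 \cdot 165^{2} + 160 \cdot 456533 \cdot 165^{3}\right) \left(-9\right) = \left(-30 - 1422960 \cdot 27225 + 160 \cdot 456533 \cdot 4492125\right) \left(-9\right) = \left(-30 - 38740086000 + 328128528420000\right) \left(-9\right) = 328089788333970 \left(-9\right) = -2952808095005730$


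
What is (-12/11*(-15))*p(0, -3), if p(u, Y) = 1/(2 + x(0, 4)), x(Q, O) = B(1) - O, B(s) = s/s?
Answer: -180/11 ≈ -16.364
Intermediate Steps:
B(s) = 1
x(Q, O) = 1 - O
p(u, Y) = -1 (p(u, Y) = 1/(2 + (1 - 1*4)) = 1/(2 + (1 - 4)) = 1/(2 - 3) = 1/(-1) = -1)
(-12/11*(-15))*p(0, -3) = (-12/11*(-15))*(-1) = (-12*1/11*(-15))*(-1) = -12/11*(-15)*(-1) = (180/11)*(-1) = -180/11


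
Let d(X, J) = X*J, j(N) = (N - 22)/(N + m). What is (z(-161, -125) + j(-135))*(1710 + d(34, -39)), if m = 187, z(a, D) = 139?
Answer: 678816/13 ≈ 52217.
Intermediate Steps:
j(N) = (-22 + N)/(187 + N) (j(N) = (N - 22)/(N + 187) = (-22 + N)/(187 + N))
d(X, J) = J*X
(z(-161, -125) + j(-135))*(1710 + d(34, -39)) = (139 + (-22 - 135)/(187 - 135))*(1710 - 39*34) = (139 - 157/52)*(1710 - 1326) = (139 + (1/52)*(-157))*384 = (139 - 157/52)*384 = (7071/52)*384 = 678816/13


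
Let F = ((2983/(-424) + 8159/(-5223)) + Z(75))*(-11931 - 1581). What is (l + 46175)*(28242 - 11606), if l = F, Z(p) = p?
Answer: -1306415822897800/92273 ≈ -1.4158e+10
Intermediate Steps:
F = -82790149325/92273 (F = ((2983/(-424) + 8159/(-5223)) + 75)*(-11931 - 1581) = ((2983*(-1/424) + 8159*(-1/5223)) + 75)*(-13512) = ((-2983/424 - 8159/5223) + 75)*(-13512) = (-19039625/2214552 + 75)*(-13512) = (147051775/2214552)*(-13512) = -82790149325/92273 ≈ -8.9723e+5)
l = -82790149325/92273 ≈ -8.9723e+5
(l + 46175)*(28242 - 11606) = (-82790149325/92273 + 46175)*(28242 - 11606) = -78529443550/92273*16636 = -1306415822897800/92273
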